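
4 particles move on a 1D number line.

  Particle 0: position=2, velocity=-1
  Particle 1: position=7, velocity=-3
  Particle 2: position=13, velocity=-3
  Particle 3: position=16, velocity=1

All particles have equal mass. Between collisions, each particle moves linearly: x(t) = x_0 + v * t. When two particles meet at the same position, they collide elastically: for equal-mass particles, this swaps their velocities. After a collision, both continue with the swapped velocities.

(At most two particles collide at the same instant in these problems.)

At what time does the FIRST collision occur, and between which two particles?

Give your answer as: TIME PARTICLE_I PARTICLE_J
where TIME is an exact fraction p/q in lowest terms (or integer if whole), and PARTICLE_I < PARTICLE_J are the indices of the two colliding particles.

Answer: 5/2 0 1

Derivation:
Pair (0,1): pos 2,7 vel -1,-3 -> gap=5, closing at 2/unit, collide at t=5/2
Pair (1,2): pos 7,13 vel -3,-3 -> not approaching (rel speed 0 <= 0)
Pair (2,3): pos 13,16 vel -3,1 -> not approaching (rel speed -4 <= 0)
Earliest collision: t=5/2 between 0 and 1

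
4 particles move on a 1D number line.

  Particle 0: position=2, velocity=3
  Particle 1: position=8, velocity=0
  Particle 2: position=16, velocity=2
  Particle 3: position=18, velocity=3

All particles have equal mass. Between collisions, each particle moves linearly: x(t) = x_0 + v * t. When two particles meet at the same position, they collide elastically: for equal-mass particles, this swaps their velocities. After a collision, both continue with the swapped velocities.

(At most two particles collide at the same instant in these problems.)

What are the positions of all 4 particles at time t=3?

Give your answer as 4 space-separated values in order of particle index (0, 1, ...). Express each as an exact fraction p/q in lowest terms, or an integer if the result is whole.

Answer: 8 11 22 27

Derivation:
Collision at t=2: particles 0 and 1 swap velocities; positions: p0=8 p1=8 p2=20 p3=24; velocities now: v0=0 v1=3 v2=2 v3=3
Advance to t=3 (no further collisions before then); velocities: v0=0 v1=3 v2=2 v3=3; positions = 8 11 22 27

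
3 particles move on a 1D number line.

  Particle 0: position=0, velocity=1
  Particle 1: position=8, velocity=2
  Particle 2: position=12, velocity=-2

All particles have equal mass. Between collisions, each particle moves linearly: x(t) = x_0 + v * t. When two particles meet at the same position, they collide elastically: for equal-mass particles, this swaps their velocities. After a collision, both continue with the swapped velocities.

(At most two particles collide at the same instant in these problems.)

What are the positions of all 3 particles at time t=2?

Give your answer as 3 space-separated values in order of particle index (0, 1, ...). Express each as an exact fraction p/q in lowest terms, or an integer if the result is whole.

Answer: 2 8 12

Derivation:
Collision at t=1: particles 1 and 2 swap velocities; positions: p0=1 p1=10 p2=10; velocities now: v0=1 v1=-2 v2=2
Advance to t=2 (no further collisions before then); velocities: v0=1 v1=-2 v2=2; positions = 2 8 12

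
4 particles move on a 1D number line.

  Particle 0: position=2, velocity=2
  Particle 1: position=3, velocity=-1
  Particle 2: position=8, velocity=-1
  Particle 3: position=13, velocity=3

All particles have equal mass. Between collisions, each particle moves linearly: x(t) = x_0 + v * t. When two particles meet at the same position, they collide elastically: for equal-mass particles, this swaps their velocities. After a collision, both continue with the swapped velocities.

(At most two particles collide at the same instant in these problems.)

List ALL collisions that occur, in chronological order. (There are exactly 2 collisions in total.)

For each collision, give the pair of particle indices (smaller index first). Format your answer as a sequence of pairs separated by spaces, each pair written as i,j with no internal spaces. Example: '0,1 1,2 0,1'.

Collision at t=1/3: particles 0 and 1 swap velocities; positions: p0=8/3 p1=8/3 p2=23/3 p3=14; velocities now: v0=-1 v1=2 v2=-1 v3=3
Collision at t=2: particles 1 and 2 swap velocities; positions: p0=1 p1=6 p2=6 p3=19; velocities now: v0=-1 v1=-1 v2=2 v3=3

Answer: 0,1 1,2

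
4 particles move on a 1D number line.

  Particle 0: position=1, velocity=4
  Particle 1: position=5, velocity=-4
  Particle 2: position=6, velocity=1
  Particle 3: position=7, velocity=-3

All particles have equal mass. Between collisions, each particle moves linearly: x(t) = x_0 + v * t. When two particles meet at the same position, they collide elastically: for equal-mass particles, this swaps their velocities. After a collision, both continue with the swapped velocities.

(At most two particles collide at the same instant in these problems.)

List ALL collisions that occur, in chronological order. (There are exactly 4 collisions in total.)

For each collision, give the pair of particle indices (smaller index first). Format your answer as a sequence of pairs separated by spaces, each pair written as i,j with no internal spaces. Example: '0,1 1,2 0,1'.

Answer: 2,3 0,1 1,2 2,3

Derivation:
Collision at t=1/4: particles 2 and 3 swap velocities; positions: p0=2 p1=4 p2=25/4 p3=25/4; velocities now: v0=4 v1=-4 v2=-3 v3=1
Collision at t=1/2: particles 0 and 1 swap velocities; positions: p0=3 p1=3 p2=11/2 p3=13/2; velocities now: v0=-4 v1=4 v2=-3 v3=1
Collision at t=6/7: particles 1 and 2 swap velocities; positions: p0=11/7 p1=31/7 p2=31/7 p3=48/7; velocities now: v0=-4 v1=-3 v2=4 v3=1
Collision at t=5/3: particles 2 and 3 swap velocities; positions: p0=-5/3 p1=2 p2=23/3 p3=23/3; velocities now: v0=-4 v1=-3 v2=1 v3=4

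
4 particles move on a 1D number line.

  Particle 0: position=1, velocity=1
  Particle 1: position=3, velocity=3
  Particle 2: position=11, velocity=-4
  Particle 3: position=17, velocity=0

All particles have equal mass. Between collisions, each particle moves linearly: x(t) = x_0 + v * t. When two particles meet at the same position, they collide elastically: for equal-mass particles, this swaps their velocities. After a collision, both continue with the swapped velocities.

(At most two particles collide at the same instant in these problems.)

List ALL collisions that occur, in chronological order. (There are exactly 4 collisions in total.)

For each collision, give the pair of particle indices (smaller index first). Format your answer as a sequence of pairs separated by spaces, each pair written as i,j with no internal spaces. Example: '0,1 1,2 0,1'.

Answer: 1,2 0,1 2,3 1,2

Derivation:
Collision at t=8/7: particles 1 and 2 swap velocities; positions: p0=15/7 p1=45/7 p2=45/7 p3=17; velocities now: v0=1 v1=-4 v2=3 v3=0
Collision at t=2: particles 0 and 1 swap velocities; positions: p0=3 p1=3 p2=9 p3=17; velocities now: v0=-4 v1=1 v2=3 v3=0
Collision at t=14/3: particles 2 and 3 swap velocities; positions: p0=-23/3 p1=17/3 p2=17 p3=17; velocities now: v0=-4 v1=1 v2=0 v3=3
Collision at t=16: particles 1 and 2 swap velocities; positions: p0=-53 p1=17 p2=17 p3=51; velocities now: v0=-4 v1=0 v2=1 v3=3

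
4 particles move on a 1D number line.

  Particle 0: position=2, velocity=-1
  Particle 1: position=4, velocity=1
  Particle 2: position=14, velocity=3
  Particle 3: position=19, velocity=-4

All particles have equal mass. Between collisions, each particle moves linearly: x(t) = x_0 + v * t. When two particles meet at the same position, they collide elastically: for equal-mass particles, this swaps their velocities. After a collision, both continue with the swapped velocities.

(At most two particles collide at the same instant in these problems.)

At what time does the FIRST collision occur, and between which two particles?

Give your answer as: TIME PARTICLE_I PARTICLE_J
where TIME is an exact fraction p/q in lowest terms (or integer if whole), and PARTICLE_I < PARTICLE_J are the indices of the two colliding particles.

Answer: 5/7 2 3

Derivation:
Pair (0,1): pos 2,4 vel -1,1 -> not approaching (rel speed -2 <= 0)
Pair (1,2): pos 4,14 vel 1,3 -> not approaching (rel speed -2 <= 0)
Pair (2,3): pos 14,19 vel 3,-4 -> gap=5, closing at 7/unit, collide at t=5/7
Earliest collision: t=5/7 between 2 and 3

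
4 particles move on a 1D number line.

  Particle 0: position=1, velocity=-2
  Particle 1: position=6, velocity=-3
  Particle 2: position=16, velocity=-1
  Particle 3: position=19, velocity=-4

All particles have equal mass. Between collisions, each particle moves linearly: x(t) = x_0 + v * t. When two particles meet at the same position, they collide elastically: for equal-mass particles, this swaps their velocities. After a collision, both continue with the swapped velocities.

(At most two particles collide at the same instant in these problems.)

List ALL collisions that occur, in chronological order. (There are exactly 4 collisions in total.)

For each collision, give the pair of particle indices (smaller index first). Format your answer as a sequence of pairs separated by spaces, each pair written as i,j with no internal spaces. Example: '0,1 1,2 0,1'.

Answer: 2,3 0,1 1,2 0,1

Derivation:
Collision at t=1: particles 2 and 3 swap velocities; positions: p0=-1 p1=3 p2=15 p3=15; velocities now: v0=-2 v1=-3 v2=-4 v3=-1
Collision at t=5: particles 0 and 1 swap velocities; positions: p0=-9 p1=-9 p2=-1 p3=11; velocities now: v0=-3 v1=-2 v2=-4 v3=-1
Collision at t=9: particles 1 and 2 swap velocities; positions: p0=-21 p1=-17 p2=-17 p3=7; velocities now: v0=-3 v1=-4 v2=-2 v3=-1
Collision at t=13: particles 0 and 1 swap velocities; positions: p0=-33 p1=-33 p2=-25 p3=3; velocities now: v0=-4 v1=-3 v2=-2 v3=-1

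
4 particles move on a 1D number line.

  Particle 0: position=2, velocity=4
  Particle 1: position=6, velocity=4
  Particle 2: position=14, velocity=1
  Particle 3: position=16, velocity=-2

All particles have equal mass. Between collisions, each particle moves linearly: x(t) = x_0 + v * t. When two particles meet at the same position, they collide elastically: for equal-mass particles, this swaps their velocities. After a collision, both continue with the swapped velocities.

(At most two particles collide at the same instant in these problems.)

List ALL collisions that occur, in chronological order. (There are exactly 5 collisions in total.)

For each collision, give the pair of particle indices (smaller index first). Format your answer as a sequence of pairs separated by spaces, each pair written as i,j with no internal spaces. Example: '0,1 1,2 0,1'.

Collision at t=2/3: particles 2 and 3 swap velocities; positions: p0=14/3 p1=26/3 p2=44/3 p3=44/3; velocities now: v0=4 v1=4 v2=-2 v3=1
Collision at t=5/3: particles 1 and 2 swap velocities; positions: p0=26/3 p1=38/3 p2=38/3 p3=47/3; velocities now: v0=4 v1=-2 v2=4 v3=1
Collision at t=7/3: particles 0 and 1 swap velocities; positions: p0=34/3 p1=34/3 p2=46/3 p3=49/3; velocities now: v0=-2 v1=4 v2=4 v3=1
Collision at t=8/3: particles 2 and 3 swap velocities; positions: p0=32/3 p1=38/3 p2=50/3 p3=50/3; velocities now: v0=-2 v1=4 v2=1 v3=4
Collision at t=4: particles 1 and 2 swap velocities; positions: p0=8 p1=18 p2=18 p3=22; velocities now: v0=-2 v1=1 v2=4 v3=4

Answer: 2,3 1,2 0,1 2,3 1,2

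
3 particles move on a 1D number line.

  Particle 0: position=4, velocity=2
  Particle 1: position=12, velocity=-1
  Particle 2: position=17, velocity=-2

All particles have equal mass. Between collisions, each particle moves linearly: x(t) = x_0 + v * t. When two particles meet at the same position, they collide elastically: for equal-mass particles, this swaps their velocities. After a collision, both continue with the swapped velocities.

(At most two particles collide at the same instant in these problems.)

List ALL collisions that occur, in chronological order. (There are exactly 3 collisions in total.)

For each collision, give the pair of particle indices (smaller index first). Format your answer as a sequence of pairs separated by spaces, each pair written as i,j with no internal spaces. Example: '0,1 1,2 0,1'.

Collision at t=8/3: particles 0 and 1 swap velocities; positions: p0=28/3 p1=28/3 p2=35/3; velocities now: v0=-1 v1=2 v2=-2
Collision at t=13/4: particles 1 and 2 swap velocities; positions: p0=35/4 p1=21/2 p2=21/2; velocities now: v0=-1 v1=-2 v2=2
Collision at t=5: particles 0 and 1 swap velocities; positions: p0=7 p1=7 p2=14; velocities now: v0=-2 v1=-1 v2=2

Answer: 0,1 1,2 0,1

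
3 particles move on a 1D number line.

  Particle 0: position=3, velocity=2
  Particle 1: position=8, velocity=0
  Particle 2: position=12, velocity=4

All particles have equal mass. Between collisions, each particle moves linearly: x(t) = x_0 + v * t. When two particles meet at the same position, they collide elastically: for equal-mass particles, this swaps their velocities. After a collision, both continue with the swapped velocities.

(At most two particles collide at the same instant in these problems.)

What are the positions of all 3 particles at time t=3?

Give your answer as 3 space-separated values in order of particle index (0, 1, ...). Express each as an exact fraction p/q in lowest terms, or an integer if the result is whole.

Answer: 8 9 24

Derivation:
Collision at t=5/2: particles 0 and 1 swap velocities; positions: p0=8 p1=8 p2=22; velocities now: v0=0 v1=2 v2=4
Advance to t=3 (no further collisions before then); velocities: v0=0 v1=2 v2=4; positions = 8 9 24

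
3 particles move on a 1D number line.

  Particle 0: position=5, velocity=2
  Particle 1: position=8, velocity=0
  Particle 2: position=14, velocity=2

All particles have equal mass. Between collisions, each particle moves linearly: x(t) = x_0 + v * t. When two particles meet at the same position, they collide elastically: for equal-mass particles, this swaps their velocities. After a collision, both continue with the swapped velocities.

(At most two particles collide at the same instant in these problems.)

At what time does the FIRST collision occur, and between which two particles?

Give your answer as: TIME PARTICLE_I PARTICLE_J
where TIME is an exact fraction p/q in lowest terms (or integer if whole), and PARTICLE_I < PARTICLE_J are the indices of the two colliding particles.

Pair (0,1): pos 5,8 vel 2,0 -> gap=3, closing at 2/unit, collide at t=3/2
Pair (1,2): pos 8,14 vel 0,2 -> not approaching (rel speed -2 <= 0)
Earliest collision: t=3/2 between 0 and 1

Answer: 3/2 0 1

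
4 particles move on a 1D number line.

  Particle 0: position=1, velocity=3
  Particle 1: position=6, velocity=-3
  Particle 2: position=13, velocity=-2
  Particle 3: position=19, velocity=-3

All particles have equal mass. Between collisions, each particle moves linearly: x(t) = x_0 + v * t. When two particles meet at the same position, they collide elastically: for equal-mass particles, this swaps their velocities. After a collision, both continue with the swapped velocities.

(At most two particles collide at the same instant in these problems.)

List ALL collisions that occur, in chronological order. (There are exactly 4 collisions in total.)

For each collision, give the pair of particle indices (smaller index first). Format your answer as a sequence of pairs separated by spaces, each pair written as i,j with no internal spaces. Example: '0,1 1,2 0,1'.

Collision at t=5/6: particles 0 and 1 swap velocities; positions: p0=7/2 p1=7/2 p2=34/3 p3=33/2; velocities now: v0=-3 v1=3 v2=-2 v3=-3
Collision at t=12/5: particles 1 and 2 swap velocities; positions: p0=-6/5 p1=41/5 p2=41/5 p3=59/5; velocities now: v0=-3 v1=-2 v2=3 v3=-3
Collision at t=3: particles 2 and 3 swap velocities; positions: p0=-3 p1=7 p2=10 p3=10; velocities now: v0=-3 v1=-2 v2=-3 v3=3
Collision at t=6: particles 1 and 2 swap velocities; positions: p0=-12 p1=1 p2=1 p3=19; velocities now: v0=-3 v1=-3 v2=-2 v3=3

Answer: 0,1 1,2 2,3 1,2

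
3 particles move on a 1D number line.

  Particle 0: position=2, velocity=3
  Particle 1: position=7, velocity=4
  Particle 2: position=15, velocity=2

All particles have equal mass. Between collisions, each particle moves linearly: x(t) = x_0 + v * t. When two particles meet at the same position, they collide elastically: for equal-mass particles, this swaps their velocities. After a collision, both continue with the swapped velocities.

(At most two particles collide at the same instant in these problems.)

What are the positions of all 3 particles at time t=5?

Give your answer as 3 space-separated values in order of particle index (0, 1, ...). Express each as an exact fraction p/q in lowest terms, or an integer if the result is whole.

Collision at t=4: particles 1 and 2 swap velocities; positions: p0=14 p1=23 p2=23; velocities now: v0=3 v1=2 v2=4
Advance to t=5 (no further collisions before then); velocities: v0=3 v1=2 v2=4; positions = 17 25 27

Answer: 17 25 27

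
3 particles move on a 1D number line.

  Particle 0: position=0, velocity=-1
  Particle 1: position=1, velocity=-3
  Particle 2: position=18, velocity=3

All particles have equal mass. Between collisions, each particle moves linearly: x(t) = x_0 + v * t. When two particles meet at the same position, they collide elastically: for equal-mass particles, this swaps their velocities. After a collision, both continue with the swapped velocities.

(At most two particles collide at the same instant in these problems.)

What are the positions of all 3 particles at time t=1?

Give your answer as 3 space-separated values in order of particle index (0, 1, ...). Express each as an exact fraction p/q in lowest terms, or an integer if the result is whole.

Collision at t=1/2: particles 0 and 1 swap velocities; positions: p0=-1/2 p1=-1/2 p2=39/2; velocities now: v0=-3 v1=-1 v2=3
Advance to t=1 (no further collisions before then); velocities: v0=-3 v1=-1 v2=3; positions = -2 -1 21

Answer: -2 -1 21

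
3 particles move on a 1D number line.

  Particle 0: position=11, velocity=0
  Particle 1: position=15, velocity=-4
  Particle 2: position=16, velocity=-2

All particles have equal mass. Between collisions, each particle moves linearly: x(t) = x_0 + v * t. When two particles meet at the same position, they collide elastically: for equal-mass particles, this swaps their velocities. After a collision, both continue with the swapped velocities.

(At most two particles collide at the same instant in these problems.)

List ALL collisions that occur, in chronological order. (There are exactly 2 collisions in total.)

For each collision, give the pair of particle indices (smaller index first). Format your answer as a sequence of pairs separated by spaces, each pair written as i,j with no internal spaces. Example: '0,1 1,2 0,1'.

Collision at t=1: particles 0 and 1 swap velocities; positions: p0=11 p1=11 p2=14; velocities now: v0=-4 v1=0 v2=-2
Collision at t=5/2: particles 1 and 2 swap velocities; positions: p0=5 p1=11 p2=11; velocities now: v0=-4 v1=-2 v2=0

Answer: 0,1 1,2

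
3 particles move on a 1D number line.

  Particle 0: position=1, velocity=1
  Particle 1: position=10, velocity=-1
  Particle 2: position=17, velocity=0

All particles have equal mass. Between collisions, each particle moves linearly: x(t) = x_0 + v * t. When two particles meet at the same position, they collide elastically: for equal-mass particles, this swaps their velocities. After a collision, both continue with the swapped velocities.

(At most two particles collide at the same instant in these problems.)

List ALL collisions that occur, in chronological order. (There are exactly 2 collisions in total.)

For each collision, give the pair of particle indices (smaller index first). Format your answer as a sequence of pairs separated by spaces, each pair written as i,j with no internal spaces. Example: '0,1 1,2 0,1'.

Answer: 0,1 1,2

Derivation:
Collision at t=9/2: particles 0 and 1 swap velocities; positions: p0=11/2 p1=11/2 p2=17; velocities now: v0=-1 v1=1 v2=0
Collision at t=16: particles 1 and 2 swap velocities; positions: p0=-6 p1=17 p2=17; velocities now: v0=-1 v1=0 v2=1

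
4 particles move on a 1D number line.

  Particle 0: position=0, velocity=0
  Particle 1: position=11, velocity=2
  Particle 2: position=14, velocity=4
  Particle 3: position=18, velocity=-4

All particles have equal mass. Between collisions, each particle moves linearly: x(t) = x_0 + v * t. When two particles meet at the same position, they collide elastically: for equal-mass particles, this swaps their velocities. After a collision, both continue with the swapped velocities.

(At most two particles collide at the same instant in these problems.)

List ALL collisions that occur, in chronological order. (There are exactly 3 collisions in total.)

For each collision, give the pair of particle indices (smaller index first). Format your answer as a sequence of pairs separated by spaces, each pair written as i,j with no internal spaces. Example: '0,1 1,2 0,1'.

Answer: 2,3 1,2 0,1

Derivation:
Collision at t=1/2: particles 2 and 3 swap velocities; positions: p0=0 p1=12 p2=16 p3=16; velocities now: v0=0 v1=2 v2=-4 v3=4
Collision at t=7/6: particles 1 and 2 swap velocities; positions: p0=0 p1=40/3 p2=40/3 p3=56/3; velocities now: v0=0 v1=-4 v2=2 v3=4
Collision at t=9/2: particles 0 and 1 swap velocities; positions: p0=0 p1=0 p2=20 p3=32; velocities now: v0=-4 v1=0 v2=2 v3=4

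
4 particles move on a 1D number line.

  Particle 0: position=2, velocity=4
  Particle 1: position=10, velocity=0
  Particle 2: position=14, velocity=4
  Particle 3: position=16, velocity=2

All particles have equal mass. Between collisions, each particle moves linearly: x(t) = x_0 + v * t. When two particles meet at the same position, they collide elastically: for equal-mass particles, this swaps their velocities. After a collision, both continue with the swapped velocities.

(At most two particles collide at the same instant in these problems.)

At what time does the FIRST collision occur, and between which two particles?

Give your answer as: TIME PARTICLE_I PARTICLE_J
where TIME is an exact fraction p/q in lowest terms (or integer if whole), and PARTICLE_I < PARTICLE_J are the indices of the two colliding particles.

Pair (0,1): pos 2,10 vel 4,0 -> gap=8, closing at 4/unit, collide at t=2
Pair (1,2): pos 10,14 vel 0,4 -> not approaching (rel speed -4 <= 0)
Pair (2,3): pos 14,16 vel 4,2 -> gap=2, closing at 2/unit, collide at t=1
Earliest collision: t=1 between 2 and 3

Answer: 1 2 3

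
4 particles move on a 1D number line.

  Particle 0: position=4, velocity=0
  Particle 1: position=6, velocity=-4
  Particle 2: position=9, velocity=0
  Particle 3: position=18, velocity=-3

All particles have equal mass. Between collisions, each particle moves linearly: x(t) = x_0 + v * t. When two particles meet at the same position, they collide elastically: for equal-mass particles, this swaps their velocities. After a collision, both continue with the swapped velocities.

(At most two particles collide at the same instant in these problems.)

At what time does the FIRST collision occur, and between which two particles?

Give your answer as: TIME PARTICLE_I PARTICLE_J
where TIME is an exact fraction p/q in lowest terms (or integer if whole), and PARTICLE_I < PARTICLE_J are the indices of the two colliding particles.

Answer: 1/2 0 1

Derivation:
Pair (0,1): pos 4,6 vel 0,-4 -> gap=2, closing at 4/unit, collide at t=1/2
Pair (1,2): pos 6,9 vel -4,0 -> not approaching (rel speed -4 <= 0)
Pair (2,3): pos 9,18 vel 0,-3 -> gap=9, closing at 3/unit, collide at t=3
Earliest collision: t=1/2 between 0 and 1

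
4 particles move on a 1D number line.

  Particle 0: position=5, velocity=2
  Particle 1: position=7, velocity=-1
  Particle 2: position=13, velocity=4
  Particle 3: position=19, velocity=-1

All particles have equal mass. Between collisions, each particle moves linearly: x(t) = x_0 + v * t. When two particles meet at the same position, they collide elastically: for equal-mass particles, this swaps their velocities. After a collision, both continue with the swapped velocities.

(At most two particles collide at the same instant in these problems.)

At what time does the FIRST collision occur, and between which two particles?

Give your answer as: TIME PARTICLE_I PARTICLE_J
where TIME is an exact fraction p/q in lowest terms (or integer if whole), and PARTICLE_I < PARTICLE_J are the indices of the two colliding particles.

Pair (0,1): pos 5,7 vel 2,-1 -> gap=2, closing at 3/unit, collide at t=2/3
Pair (1,2): pos 7,13 vel -1,4 -> not approaching (rel speed -5 <= 0)
Pair (2,3): pos 13,19 vel 4,-1 -> gap=6, closing at 5/unit, collide at t=6/5
Earliest collision: t=2/3 between 0 and 1

Answer: 2/3 0 1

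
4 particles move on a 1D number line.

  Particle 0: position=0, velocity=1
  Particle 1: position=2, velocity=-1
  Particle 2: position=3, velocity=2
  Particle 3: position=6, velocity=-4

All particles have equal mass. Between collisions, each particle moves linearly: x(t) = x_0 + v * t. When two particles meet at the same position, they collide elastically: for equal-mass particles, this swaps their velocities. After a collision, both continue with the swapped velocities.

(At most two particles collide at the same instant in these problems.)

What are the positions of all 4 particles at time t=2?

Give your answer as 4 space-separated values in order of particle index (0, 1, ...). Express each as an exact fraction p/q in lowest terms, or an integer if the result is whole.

Collision at t=1/2: particles 2 and 3 swap velocities; positions: p0=1/2 p1=3/2 p2=4 p3=4; velocities now: v0=1 v1=-1 v2=-4 v3=2
Collision at t=1: particles 0 and 1 swap velocities; positions: p0=1 p1=1 p2=2 p3=5; velocities now: v0=-1 v1=1 v2=-4 v3=2
Collision at t=6/5: particles 1 and 2 swap velocities; positions: p0=4/5 p1=6/5 p2=6/5 p3=27/5; velocities now: v0=-1 v1=-4 v2=1 v3=2
Collision at t=4/3: particles 0 and 1 swap velocities; positions: p0=2/3 p1=2/3 p2=4/3 p3=17/3; velocities now: v0=-4 v1=-1 v2=1 v3=2
Advance to t=2 (no further collisions before then); velocities: v0=-4 v1=-1 v2=1 v3=2; positions = -2 0 2 7

Answer: -2 0 2 7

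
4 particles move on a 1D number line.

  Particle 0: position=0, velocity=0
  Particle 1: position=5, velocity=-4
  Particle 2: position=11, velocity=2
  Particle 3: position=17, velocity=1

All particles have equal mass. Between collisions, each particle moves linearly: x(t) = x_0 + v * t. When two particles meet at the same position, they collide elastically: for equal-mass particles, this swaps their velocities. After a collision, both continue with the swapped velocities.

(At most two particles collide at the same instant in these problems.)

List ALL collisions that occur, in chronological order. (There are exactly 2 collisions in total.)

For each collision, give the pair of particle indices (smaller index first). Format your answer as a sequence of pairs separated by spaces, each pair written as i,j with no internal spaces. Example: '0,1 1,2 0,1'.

Collision at t=5/4: particles 0 and 1 swap velocities; positions: p0=0 p1=0 p2=27/2 p3=73/4; velocities now: v0=-4 v1=0 v2=2 v3=1
Collision at t=6: particles 2 and 3 swap velocities; positions: p0=-19 p1=0 p2=23 p3=23; velocities now: v0=-4 v1=0 v2=1 v3=2

Answer: 0,1 2,3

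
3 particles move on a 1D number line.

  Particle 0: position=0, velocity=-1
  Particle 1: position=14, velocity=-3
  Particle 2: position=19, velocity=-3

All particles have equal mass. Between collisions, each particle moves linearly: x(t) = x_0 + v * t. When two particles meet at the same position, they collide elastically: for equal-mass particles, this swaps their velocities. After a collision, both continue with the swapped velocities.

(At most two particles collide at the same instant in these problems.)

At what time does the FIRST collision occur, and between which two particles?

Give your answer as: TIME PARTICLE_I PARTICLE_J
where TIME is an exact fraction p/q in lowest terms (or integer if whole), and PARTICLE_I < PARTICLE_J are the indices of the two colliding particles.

Answer: 7 0 1

Derivation:
Pair (0,1): pos 0,14 vel -1,-3 -> gap=14, closing at 2/unit, collide at t=7
Pair (1,2): pos 14,19 vel -3,-3 -> not approaching (rel speed 0 <= 0)
Earliest collision: t=7 between 0 and 1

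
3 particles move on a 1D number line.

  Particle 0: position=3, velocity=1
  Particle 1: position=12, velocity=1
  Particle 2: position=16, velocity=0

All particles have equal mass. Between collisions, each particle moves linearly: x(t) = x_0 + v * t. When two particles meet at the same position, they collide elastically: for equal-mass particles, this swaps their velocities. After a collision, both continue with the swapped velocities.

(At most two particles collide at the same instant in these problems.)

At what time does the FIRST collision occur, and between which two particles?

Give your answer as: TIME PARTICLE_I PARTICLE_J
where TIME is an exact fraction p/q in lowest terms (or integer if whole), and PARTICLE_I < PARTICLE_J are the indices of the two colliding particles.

Answer: 4 1 2

Derivation:
Pair (0,1): pos 3,12 vel 1,1 -> not approaching (rel speed 0 <= 0)
Pair (1,2): pos 12,16 vel 1,0 -> gap=4, closing at 1/unit, collide at t=4
Earliest collision: t=4 between 1 and 2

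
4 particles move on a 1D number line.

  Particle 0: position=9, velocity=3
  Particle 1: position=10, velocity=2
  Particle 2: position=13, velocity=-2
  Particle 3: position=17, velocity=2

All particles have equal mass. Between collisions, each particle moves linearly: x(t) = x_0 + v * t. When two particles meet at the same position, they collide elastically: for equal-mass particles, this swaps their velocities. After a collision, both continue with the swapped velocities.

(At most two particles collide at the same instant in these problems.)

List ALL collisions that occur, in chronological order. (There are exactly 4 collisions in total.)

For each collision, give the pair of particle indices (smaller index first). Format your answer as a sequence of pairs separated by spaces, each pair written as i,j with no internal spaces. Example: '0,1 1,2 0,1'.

Answer: 1,2 0,1 1,2 2,3

Derivation:
Collision at t=3/4: particles 1 and 2 swap velocities; positions: p0=45/4 p1=23/2 p2=23/2 p3=37/2; velocities now: v0=3 v1=-2 v2=2 v3=2
Collision at t=4/5: particles 0 and 1 swap velocities; positions: p0=57/5 p1=57/5 p2=58/5 p3=93/5; velocities now: v0=-2 v1=3 v2=2 v3=2
Collision at t=1: particles 1 and 2 swap velocities; positions: p0=11 p1=12 p2=12 p3=19; velocities now: v0=-2 v1=2 v2=3 v3=2
Collision at t=8: particles 2 and 3 swap velocities; positions: p0=-3 p1=26 p2=33 p3=33; velocities now: v0=-2 v1=2 v2=2 v3=3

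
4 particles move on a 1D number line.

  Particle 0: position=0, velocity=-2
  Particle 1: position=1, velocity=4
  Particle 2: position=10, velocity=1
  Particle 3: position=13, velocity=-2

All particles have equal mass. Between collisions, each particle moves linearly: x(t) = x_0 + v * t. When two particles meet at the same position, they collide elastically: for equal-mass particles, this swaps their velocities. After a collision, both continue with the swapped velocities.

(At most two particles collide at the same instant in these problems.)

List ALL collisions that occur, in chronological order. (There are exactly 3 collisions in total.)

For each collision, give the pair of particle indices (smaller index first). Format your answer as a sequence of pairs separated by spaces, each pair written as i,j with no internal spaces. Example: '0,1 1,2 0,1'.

Answer: 2,3 1,2 2,3

Derivation:
Collision at t=1: particles 2 and 3 swap velocities; positions: p0=-2 p1=5 p2=11 p3=11; velocities now: v0=-2 v1=4 v2=-2 v3=1
Collision at t=2: particles 1 and 2 swap velocities; positions: p0=-4 p1=9 p2=9 p3=12; velocities now: v0=-2 v1=-2 v2=4 v3=1
Collision at t=3: particles 2 and 3 swap velocities; positions: p0=-6 p1=7 p2=13 p3=13; velocities now: v0=-2 v1=-2 v2=1 v3=4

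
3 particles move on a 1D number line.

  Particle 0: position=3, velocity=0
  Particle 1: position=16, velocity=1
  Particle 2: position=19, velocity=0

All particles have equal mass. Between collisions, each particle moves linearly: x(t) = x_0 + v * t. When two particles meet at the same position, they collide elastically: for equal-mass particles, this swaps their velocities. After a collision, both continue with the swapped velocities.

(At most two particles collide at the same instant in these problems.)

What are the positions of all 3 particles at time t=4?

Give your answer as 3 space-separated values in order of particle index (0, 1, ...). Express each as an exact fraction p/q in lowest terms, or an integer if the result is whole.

Answer: 3 19 20

Derivation:
Collision at t=3: particles 1 and 2 swap velocities; positions: p0=3 p1=19 p2=19; velocities now: v0=0 v1=0 v2=1
Advance to t=4 (no further collisions before then); velocities: v0=0 v1=0 v2=1; positions = 3 19 20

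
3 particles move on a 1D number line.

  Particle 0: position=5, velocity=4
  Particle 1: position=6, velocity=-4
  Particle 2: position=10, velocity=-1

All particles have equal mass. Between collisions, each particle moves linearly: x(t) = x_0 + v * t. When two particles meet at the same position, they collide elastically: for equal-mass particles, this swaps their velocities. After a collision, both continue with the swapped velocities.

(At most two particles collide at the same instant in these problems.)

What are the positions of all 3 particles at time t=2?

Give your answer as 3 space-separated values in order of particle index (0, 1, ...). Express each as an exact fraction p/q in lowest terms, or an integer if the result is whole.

Answer: -2 8 13

Derivation:
Collision at t=1/8: particles 0 and 1 swap velocities; positions: p0=11/2 p1=11/2 p2=79/8; velocities now: v0=-4 v1=4 v2=-1
Collision at t=1: particles 1 and 2 swap velocities; positions: p0=2 p1=9 p2=9; velocities now: v0=-4 v1=-1 v2=4
Advance to t=2 (no further collisions before then); velocities: v0=-4 v1=-1 v2=4; positions = -2 8 13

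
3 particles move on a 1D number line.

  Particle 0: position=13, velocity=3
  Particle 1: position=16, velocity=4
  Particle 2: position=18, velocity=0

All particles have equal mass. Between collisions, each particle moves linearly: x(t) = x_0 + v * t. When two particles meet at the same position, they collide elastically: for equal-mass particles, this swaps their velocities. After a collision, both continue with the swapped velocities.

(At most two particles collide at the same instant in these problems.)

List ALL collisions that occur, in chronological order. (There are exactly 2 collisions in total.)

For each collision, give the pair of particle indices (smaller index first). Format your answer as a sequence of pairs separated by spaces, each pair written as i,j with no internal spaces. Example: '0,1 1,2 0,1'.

Collision at t=1/2: particles 1 and 2 swap velocities; positions: p0=29/2 p1=18 p2=18; velocities now: v0=3 v1=0 v2=4
Collision at t=5/3: particles 0 and 1 swap velocities; positions: p0=18 p1=18 p2=68/3; velocities now: v0=0 v1=3 v2=4

Answer: 1,2 0,1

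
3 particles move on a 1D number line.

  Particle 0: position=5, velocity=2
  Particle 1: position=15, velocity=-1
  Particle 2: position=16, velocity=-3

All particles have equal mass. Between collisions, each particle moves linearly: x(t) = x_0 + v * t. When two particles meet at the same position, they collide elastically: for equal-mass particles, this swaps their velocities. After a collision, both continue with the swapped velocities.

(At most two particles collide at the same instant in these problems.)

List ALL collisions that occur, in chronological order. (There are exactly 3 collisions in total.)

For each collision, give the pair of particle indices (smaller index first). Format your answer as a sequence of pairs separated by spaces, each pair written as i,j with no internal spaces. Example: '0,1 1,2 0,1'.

Collision at t=1/2: particles 1 and 2 swap velocities; positions: p0=6 p1=29/2 p2=29/2; velocities now: v0=2 v1=-3 v2=-1
Collision at t=11/5: particles 0 and 1 swap velocities; positions: p0=47/5 p1=47/5 p2=64/5; velocities now: v0=-3 v1=2 v2=-1
Collision at t=10/3: particles 1 and 2 swap velocities; positions: p0=6 p1=35/3 p2=35/3; velocities now: v0=-3 v1=-1 v2=2

Answer: 1,2 0,1 1,2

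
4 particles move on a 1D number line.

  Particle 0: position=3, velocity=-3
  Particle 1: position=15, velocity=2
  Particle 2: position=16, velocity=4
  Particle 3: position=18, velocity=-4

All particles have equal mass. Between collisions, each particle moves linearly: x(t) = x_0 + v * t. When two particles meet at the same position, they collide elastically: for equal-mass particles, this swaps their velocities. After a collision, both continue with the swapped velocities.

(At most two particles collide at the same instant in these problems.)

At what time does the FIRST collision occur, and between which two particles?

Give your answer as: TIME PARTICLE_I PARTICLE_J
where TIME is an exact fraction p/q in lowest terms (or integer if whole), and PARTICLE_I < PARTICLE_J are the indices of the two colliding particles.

Pair (0,1): pos 3,15 vel -3,2 -> not approaching (rel speed -5 <= 0)
Pair (1,2): pos 15,16 vel 2,4 -> not approaching (rel speed -2 <= 0)
Pair (2,3): pos 16,18 vel 4,-4 -> gap=2, closing at 8/unit, collide at t=1/4
Earliest collision: t=1/4 between 2 and 3

Answer: 1/4 2 3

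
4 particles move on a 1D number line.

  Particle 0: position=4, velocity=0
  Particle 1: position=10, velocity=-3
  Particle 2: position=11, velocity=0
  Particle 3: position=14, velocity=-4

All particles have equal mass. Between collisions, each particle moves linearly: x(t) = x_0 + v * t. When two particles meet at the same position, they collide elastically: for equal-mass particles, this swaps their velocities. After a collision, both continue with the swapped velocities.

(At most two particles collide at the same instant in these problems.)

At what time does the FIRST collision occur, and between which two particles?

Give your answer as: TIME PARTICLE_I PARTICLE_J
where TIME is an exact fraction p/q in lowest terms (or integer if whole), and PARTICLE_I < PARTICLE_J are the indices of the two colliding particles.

Answer: 3/4 2 3

Derivation:
Pair (0,1): pos 4,10 vel 0,-3 -> gap=6, closing at 3/unit, collide at t=2
Pair (1,2): pos 10,11 vel -3,0 -> not approaching (rel speed -3 <= 0)
Pair (2,3): pos 11,14 vel 0,-4 -> gap=3, closing at 4/unit, collide at t=3/4
Earliest collision: t=3/4 between 2 and 3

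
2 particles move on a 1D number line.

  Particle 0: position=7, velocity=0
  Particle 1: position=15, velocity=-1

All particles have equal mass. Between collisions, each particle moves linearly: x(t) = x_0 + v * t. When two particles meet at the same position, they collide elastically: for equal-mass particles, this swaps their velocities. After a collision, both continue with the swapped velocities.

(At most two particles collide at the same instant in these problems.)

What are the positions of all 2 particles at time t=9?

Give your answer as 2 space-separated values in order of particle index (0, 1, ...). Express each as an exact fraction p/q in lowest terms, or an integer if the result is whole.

Answer: 6 7

Derivation:
Collision at t=8: particles 0 and 1 swap velocities; positions: p0=7 p1=7; velocities now: v0=-1 v1=0
Advance to t=9 (no further collisions before then); velocities: v0=-1 v1=0; positions = 6 7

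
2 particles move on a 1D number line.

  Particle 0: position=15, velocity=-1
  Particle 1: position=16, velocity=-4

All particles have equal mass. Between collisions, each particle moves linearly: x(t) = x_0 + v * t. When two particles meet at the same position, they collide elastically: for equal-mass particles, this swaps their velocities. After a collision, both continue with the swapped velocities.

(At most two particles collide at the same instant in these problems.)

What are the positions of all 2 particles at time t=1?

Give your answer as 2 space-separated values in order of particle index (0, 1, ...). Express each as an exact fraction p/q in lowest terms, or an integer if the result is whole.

Collision at t=1/3: particles 0 and 1 swap velocities; positions: p0=44/3 p1=44/3; velocities now: v0=-4 v1=-1
Advance to t=1 (no further collisions before then); velocities: v0=-4 v1=-1; positions = 12 14

Answer: 12 14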